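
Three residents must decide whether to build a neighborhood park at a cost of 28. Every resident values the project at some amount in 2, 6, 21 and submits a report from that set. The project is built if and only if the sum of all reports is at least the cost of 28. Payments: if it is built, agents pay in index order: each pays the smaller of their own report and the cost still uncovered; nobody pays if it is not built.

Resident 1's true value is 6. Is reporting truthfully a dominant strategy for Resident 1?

No

Consider the case where Resident 2 reports 6 and Resident 3 reports 21.
Truthful report 6: project built, pays 6, utility 6 - 6 = 0.
Report 2 instead: project built, pays 2, utility 6 - 2 = 4.
Since 4 > 0, reporting 2 is strictly better here, so truthful reporting is not dominant.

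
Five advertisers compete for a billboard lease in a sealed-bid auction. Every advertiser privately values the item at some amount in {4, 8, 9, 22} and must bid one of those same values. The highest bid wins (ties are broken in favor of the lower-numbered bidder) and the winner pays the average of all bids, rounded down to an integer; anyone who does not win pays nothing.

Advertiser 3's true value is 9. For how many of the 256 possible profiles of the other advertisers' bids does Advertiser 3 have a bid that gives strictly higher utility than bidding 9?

Others bid (4, 4, 4, 4): truth gives 4; bid 8 gives 5 > 4. Violating.
Others bid (4, 9, 4, 4): truth gives 0; bid 22 gives 1 > 0. Violating.
Others bid (9, 4, 4, 4): truth gives 0; bid 22 gives 1 > 0. Violating.
Others bid (4, 4, 4, 8): truth gives 4; no alternative beats it.
Others bid (4, 4, 4, 9): truth gives 3; no alternative beats it.
(Checking all 256 profiles: 3 have a profitable deviation, 253 do not.)

3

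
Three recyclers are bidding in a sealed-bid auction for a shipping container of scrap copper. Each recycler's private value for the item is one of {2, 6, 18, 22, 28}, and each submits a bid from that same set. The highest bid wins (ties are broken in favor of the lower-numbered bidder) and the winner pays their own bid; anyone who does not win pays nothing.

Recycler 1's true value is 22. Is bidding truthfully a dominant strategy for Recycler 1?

No

Consider the case where Recycler 2 bids 2 and Recycler 3 bids 2.
Truthful bid 22: wins, pays 22, utility 22 - 22 = 0.
Bid 2 instead: wins, pays 2, utility 22 - 2 = 20.
Since 20 > 0, bidding 2 is strictly better here, so truthful bidding is not dominant.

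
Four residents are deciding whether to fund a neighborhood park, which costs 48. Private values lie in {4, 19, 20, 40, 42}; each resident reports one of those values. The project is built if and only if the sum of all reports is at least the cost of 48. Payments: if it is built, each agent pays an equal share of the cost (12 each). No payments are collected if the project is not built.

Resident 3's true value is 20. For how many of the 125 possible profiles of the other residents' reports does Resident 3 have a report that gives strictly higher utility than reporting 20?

4

Others report (4, 4, 4): truth gives 0; report 40 gives 8 > 0. Violating.
Others report (4, 4, 19): truth gives 0; report 40 gives 8 > 0. Violating.
Others report (4, 19, 4): truth gives 0; report 40 gives 8 > 0. Violating.
Others report (19, 4, 4): truth gives 0; report 40 gives 8 > 0. Violating.
Others report (4, 4, 20): truth gives 8; no alternative beats it.
Others report (4, 4, 40): truth gives 8; no alternative beats it.
(Checking all 125 profiles: 4 have a profitable deviation, 121 do not.)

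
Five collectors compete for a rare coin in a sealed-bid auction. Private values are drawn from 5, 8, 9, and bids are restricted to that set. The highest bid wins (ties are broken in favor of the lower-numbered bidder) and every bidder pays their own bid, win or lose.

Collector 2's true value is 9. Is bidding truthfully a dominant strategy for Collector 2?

No

Consider the case where Collector 1 bids 5, Collector 3 bids 5, Collector 4 bids 5 and Collector 5 bids 5.
Truthful bid 9: wins, pays 9, utility 9 - 9 = 0.
Bid 8 instead: wins, pays 8, utility 9 - 8 = 1.
Since 1 > 0, bidding 8 is strictly better here, so truthful bidding is not dominant.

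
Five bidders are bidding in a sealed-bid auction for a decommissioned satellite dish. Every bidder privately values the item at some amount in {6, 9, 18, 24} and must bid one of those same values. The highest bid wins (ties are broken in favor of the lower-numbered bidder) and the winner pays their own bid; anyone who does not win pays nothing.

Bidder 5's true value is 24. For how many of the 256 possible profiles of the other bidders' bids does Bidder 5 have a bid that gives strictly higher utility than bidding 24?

16

Others bid (6, 6, 6, 6): truth gives 0; bid 9 gives 15 > 0. Violating.
Others bid (6, 6, 6, 9): truth gives 0; bid 18 gives 6 > 0. Violating.
Others bid (6, 6, 9, 6): truth gives 0; bid 18 gives 6 > 0. Violating.
Others bid (6, 6, 9, 9): truth gives 0; bid 18 gives 6 > 0. Violating.
Others bid (6, 6, 6, 18): truth gives 0; no alternative beats it.
Others bid (6, 6, 6, 24): truth gives 0; no alternative beats it.
(Checking all 256 profiles: 16 have a profitable deviation, 240 do not.)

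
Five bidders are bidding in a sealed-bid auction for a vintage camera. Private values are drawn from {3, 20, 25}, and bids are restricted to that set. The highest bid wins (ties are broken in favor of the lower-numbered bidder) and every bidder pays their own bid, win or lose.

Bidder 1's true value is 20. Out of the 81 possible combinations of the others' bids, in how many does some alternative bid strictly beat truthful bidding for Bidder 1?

Others bid (3, 3, 3, 3): truth gives 0; bid 3 gives 17 > 0. Violating.
Others bid (3, 3, 3, 25): truth gives -20; bid 3 gives -3 > -20. Violating.
Others bid (3, 3, 20, 25): truth gives -20; bid 3 gives -3 > -20. Violating.
Others bid (3, 3, 25, 3): truth gives -20; bid 3 gives -3 > -20. Violating.
Others bid (3, 3, 3, 20): truth gives 0; no alternative beats it.
Others bid (3, 3, 20, 3): truth gives 0; no alternative beats it.
(Checking all 81 profiles: 66 have a profitable deviation, 15 do not.)

66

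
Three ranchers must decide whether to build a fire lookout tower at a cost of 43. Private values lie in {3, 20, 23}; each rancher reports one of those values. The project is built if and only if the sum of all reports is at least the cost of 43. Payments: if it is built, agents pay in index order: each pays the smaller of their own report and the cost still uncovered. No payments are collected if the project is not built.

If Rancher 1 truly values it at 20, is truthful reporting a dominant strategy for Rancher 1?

Consider the case where Rancher 2 reports 20 and Rancher 3 reports 20.
Truthful report 20: project built, pays 20, utility 20 - 20 = 0.
Report 3 instead: project built, pays 3, utility 20 - 3 = 17.
Since 17 > 0, reporting 3 is strictly better here, so truthful reporting is not dominant.

No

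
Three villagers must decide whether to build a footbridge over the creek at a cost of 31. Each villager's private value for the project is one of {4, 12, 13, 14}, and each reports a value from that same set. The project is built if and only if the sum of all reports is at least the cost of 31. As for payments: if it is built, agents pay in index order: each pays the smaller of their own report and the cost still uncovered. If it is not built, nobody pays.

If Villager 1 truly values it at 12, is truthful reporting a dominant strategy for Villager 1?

Consider the case where Villager 2 reports 13 and Villager 3 reports 14.
Truthful report 12: project built, pays 12, utility 12 - 12 = 0.
Report 4 instead: project built, pays 4, utility 12 - 4 = 8.
Since 8 > 0, reporting 4 is strictly better here, so truthful reporting is not dominant.

No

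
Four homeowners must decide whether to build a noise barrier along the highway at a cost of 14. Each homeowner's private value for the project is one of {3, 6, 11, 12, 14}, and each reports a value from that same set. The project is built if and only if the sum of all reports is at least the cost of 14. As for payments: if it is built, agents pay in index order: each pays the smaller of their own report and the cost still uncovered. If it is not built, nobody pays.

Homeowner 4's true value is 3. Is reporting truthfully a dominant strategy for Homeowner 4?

Check each profile of the others' reports and compare truth against every alternative report.
Others report (3, 3, 3): truth gives 0, best alternative gives -2.
Others report (3, 3, 11): truth gives 3, best alternative gives 3.
Others report (3, 3, 12): truth gives 3, best alternative gives 3.
Others report (3, 3, 14): truth gives 3, best alternative gives 3.
Others report (3, 6, 6): truth gives 3, best alternative gives 3.
Others report (3, 6, 11): truth gives 3, best alternative gives 3.
(Remaining 119 profiles checked similarly; truth is weakly best in each.)
In every case the truthful report is at least as good as any alternative, so it is a dominant strategy.

Yes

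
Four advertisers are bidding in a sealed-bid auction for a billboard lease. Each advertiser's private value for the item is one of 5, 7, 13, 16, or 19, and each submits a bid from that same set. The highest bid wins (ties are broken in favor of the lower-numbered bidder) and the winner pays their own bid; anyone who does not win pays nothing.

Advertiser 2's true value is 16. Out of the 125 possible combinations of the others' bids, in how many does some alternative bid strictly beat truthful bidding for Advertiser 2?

Others bid (5, 5, 5): truth gives 0; bid 7 gives 9 > 0. Violating.
Others bid (5, 5, 7): truth gives 0; bid 7 gives 9 > 0. Violating.
Others bid (5, 5, 13): truth gives 0; bid 13 gives 3 > 0. Violating.
Others bid (5, 7, 5): truth gives 0; bid 7 gives 9 > 0. Violating.
Others bid (5, 5, 16): truth gives 0; no alternative beats it.
Others bid (5, 5, 19): truth gives 0; no alternative beats it.
(Checking all 125 profiles: 18 have a profitable deviation, 107 do not.)

18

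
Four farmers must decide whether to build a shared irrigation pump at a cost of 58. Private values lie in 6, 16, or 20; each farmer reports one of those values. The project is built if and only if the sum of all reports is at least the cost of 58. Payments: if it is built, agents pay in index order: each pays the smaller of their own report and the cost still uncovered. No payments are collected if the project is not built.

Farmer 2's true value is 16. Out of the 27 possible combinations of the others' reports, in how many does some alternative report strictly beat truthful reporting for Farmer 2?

Others report (16, 16, 20): truth gives 0; report 6 gives 10 > 0. Violating.
Others report (16, 20, 16): truth gives 0; report 6 gives 10 > 0. Violating.
Others report (16, 20, 20): truth gives 0; report 6 gives 10 > 0. Violating.
Others report (20, 16, 16): truth gives 0; report 6 gives 10 > 0. Violating.
Others report (6, 6, 6): truth gives 0; no alternative beats it.
Others report (6, 6, 16): truth gives 0; no alternative beats it.
(Checking all 27 profiles: 7 have a profitable deviation, 20 do not.)

7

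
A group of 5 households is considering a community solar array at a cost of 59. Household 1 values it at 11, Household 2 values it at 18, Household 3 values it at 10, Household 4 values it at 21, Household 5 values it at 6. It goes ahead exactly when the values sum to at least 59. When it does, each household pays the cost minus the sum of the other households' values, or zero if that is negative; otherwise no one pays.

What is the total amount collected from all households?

Total value 66 ≥ cost 59, so it is built.
Household 1: others sum to 55; max(0, 59 - 55) = 4.
Household 2: others sum to 48; max(0, 59 - 48) = 11.
Household 3: others sum to 56; max(0, 59 - 56) = 3.
Household 4: others sum to 45; max(0, 59 - 45) = 14.
Household 5: others sum to 60; max(0, 59 - 60) = 0.
Total collected = 4 + 11 + 3 + 14 + 0 = 32.

32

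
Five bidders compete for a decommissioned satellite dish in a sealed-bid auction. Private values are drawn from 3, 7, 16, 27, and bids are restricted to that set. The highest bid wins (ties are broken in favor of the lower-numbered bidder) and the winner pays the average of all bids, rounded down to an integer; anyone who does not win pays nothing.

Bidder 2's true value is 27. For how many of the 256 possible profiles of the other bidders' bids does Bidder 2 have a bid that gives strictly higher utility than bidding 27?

54

Others bid (3, 3, 3, 3): truth gives 20; bid 7 gives 24 > 20. Violating.
Others bid (3, 3, 3, 7): truth gives 19; bid 7 gives 23 > 19. Violating.
Others bid (3, 3, 3, 16): truth gives 17; bid 16 gives 19 > 17. Violating.
Others bid (3, 3, 7, 3): truth gives 19; bid 7 gives 23 > 19. Violating.
Others bid (3, 3, 3, 27): truth gives 15; no alternative beats it.
Others bid (3, 3, 7, 27): truth gives 14; no alternative beats it.
(Checking all 256 profiles: 54 have a profitable deviation, 202 do not.)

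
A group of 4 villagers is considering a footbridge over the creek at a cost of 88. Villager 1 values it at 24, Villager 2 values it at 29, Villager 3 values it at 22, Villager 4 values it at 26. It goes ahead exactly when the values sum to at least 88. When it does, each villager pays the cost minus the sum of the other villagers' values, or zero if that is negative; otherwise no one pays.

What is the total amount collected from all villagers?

Total value 101 ≥ cost 88, so it is built.
Villager 1: others sum to 77; max(0, 88 - 77) = 11.
Villager 2: others sum to 72; max(0, 88 - 72) = 16.
Villager 3: others sum to 79; max(0, 88 - 79) = 9.
Villager 4: others sum to 75; max(0, 88 - 75) = 13.
Total collected = 11 + 16 + 9 + 13 = 49.

49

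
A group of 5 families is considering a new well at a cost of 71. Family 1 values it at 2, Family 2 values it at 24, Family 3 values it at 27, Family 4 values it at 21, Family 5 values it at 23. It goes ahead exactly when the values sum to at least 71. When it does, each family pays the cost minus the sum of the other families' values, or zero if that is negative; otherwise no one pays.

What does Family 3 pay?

Total value 97 ≥ cost 71, so the project is built.
The other families' values sum to 70.
Cost minus that sum is 71 - 70 = 1.

1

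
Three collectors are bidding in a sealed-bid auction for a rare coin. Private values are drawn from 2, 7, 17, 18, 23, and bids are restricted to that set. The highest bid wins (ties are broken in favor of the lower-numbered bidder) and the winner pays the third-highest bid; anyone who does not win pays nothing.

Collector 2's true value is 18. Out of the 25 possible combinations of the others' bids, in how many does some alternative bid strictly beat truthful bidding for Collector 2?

6

Others bid (2, 23): truth gives 0; bid 23 gives 16 > 0. Violating.
Others bid (7, 23): truth gives 0; bid 23 gives 11 > 0. Violating.
Others bid (17, 23): truth gives 0; bid 23 gives 1 > 0. Violating.
Others bid (18, 2): truth gives 0; bid 23 gives 16 > 0. Violating.
Others bid (2, 2): truth gives 16; no alternative beats it.
Others bid (2, 7): truth gives 16; no alternative beats it.
(Checking all 25 profiles: 6 have a profitable deviation, 19 do not.)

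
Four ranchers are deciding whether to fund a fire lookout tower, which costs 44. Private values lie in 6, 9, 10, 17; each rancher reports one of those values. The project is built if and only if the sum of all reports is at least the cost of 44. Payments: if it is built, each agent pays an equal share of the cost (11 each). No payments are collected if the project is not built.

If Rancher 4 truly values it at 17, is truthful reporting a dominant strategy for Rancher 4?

Check each profile of the others' reports and compare truth against every alternative report.
Others report (6, 6, 17): truth gives 6, best alternative gives 0.
Others report (6, 9, 17): truth gives 6, best alternative gives 0.
Others report (6, 10, 17): truth gives 6, best alternative gives 0.
Others report (6, 17, 6): truth gives 6, best alternative gives 0.
Others report (6, 17, 9): truth gives 6, best alternative gives 0.
Others report (6, 17, 10): truth gives 6, best alternative gives 0.
(Remaining 58 profiles checked similarly; truth is weakly best in each.)
In every case the truthful report is at least as good as any alternative, so it is a dominant strategy.

Yes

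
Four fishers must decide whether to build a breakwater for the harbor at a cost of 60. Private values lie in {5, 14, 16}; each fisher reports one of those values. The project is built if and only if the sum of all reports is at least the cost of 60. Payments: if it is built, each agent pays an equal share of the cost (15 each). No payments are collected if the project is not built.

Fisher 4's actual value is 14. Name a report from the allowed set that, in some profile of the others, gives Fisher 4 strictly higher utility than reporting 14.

5

Suppose Fisher 1 reports 14, Fisher 2 reports 16 and Fisher 3 reports 16.
Report 14: project built, pays 15, utility 14 - 15 = -1.
Report 5: project not built, utility 0.
So reporting 5 beats truth here (0 > -1).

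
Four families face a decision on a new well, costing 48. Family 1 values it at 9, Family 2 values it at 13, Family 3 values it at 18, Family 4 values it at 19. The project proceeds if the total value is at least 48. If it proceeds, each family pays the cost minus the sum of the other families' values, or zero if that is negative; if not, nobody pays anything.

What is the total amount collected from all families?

Total value 59 ≥ cost 48, so it is built.
Family 1: others sum to 50; max(0, 48 - 50) = 0.
Family 2: others sum to 46; max(0, 48 - 46) = 2.
Family 3: others sum to 41; max(0, 48 - 41) = 7.
Family 4: others sum to 40; max(0, 48 - 40) = 8.
Total collected = 0 + 2 + 7 + 8 = 17.

17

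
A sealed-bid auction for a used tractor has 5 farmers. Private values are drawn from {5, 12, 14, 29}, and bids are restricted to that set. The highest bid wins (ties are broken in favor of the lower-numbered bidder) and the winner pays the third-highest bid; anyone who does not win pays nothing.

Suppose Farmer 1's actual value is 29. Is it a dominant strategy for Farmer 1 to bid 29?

Yes

Check each profile of the others' bids and compare truth against every alternative bid.
Others bid (5, 5, 5, 29): truth gives 24, best alternative gives 0.
Others bid (5, 5, 29, 5): truth gives 24, best alternative gives 0.
Others bid (5, 29, 5, 5): truth gives 24, best alternative gives 0.
Others bid (29, 5, 5, 5): truth gives 24, best alternative gives 0.
Others bid (5, 5, 12, 29): truth gives 17, best alternative gives 0.
Others bid (5, 5, 29, 12): truth gives 17, best alternative gives 0.
(Remaining 250 profiles checked similarly; truth is weakly best in each.)
In every case the truthful bid is at least as good as any alternative, so it is a dominant strategy.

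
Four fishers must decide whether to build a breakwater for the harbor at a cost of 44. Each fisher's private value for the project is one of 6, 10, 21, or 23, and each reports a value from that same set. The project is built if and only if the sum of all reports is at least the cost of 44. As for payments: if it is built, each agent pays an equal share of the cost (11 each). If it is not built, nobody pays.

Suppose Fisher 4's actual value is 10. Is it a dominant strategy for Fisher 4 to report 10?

Consider the case where Fisher 1 reports 6, Fisher 2 reports 6 and Fisher 3 reports 23.
Truthful report 10: project built, pays 11, utility 10 - 11 = -1.
Report 6 instead: project not built, utility 0.
Since 0 > -1, reporting 6 is strictly better here, so truthful reporting is not dominant.

No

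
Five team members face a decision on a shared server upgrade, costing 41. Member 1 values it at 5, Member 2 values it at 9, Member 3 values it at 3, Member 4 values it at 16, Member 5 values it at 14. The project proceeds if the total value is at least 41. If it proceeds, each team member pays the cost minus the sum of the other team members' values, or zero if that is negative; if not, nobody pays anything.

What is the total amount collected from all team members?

21

Total value 47 ≥ cost 41, so it is built.
Member 1: others sum to 42; max(0, 41 - 42) = 0.
Member 2: others sum to 38; max(0, 41 - 38) = 3.
Member 3: others sum to 44; max(0, 41 - 44) = 0.
Member 4: others sum to 31; max(0, 41 - 31) = 10.
Member 5: others sum to 33; max(0, 41 - 33) = 8.
Total collected = 0 + 3 + 0 + 10 + 8 = 21.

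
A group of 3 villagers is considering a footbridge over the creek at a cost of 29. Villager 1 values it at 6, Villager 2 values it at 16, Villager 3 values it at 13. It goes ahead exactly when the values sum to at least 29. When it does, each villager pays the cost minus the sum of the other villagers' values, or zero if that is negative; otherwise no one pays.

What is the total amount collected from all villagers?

17

Total value 35 ≥ cost 29, so it is built.
Villager 1: others sum to 29; max(0, 29 - 29) = 0.
Villager 2: others sum to 19; max(0, 29 - 19) = 10.
Villager 3: others sum to 22; max(0, 29 - 22) = 7.
Total collected = 0 + 10 + 7 = 17.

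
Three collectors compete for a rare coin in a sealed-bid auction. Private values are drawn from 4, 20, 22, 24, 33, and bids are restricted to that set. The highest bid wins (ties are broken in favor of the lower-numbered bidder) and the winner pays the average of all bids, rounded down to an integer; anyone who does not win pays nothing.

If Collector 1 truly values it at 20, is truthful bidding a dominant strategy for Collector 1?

No

Consider the case where Collector 2 bids 4 and Collector 3 bids 4.
Truthful bid 20: wins, pays 9, utility 20 - 9 = 11.
Bid 4 instead: wins, pays 4, utility 20 - 4 = 16.
Since 16 > 11, bidding 4 is strictly better here, so truthful bidding is not dominant.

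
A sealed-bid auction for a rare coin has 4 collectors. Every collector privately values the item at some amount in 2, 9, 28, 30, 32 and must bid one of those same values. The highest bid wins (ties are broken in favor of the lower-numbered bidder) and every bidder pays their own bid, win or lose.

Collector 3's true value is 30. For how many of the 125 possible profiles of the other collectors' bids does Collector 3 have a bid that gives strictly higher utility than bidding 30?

101

Others bid (2, 2, 2): truth gives 0; bid 9 gives 21 > 0. Violating.
Others bid (2, 2, 9): truth gives 0; bid 9 gives 21 > 0. Violating.
Others bid (2, 2, 28): truth gives 0; bid 28 gives 2 > 0. Violating.
Others bid (2, 2, 32): truth gives -30; bid 2 gives -2 > -30. Violating.
Others bid (2, 2, 30): truth gives 0; no alternative beats it.
Others bid (2, 9, 30): truth gives 0; no alternative beats it.
(Checking all 125 profiles: 101 have a profitable deviation, 24 do not.)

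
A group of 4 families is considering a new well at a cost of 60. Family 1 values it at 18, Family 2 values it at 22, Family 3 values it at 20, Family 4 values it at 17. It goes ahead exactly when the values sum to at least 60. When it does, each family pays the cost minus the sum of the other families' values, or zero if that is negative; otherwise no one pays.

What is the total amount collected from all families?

9

Total value 77 ≥ cost 60, so it is built.
Family 1: others sum to 59; max(0, 60 - 59) = 1.
Family 2: others sum to 55; max(0, 60 - 55) = 5.
Family 3: others sum to 57; max(0, 60 - 57) = 3.
Family 4: others sum to 60; max(0, 60 - 60) = 0.
Total collected = 1 + 5 + 3 + 0 = 9.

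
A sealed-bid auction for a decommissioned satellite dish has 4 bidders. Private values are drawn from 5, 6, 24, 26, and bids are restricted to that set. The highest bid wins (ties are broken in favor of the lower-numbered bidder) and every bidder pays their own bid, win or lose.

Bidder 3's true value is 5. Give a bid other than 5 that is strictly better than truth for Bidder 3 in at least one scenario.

6

Suppose Bidder 1 bids 5, Bidder 2 bids 5 and Bidder 4 bids 5.
Bid 5: loses but pays 5, utility -5.
Bid 6: wins, pays 6, utility 5 - 6 = -1.
So bidding 6 beats truth here (-1 > -5).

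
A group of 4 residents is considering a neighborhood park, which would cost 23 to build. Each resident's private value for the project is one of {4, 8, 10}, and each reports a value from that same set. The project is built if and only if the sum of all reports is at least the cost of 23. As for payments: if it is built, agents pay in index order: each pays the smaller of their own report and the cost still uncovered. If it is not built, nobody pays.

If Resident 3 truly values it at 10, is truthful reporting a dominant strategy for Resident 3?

No

Consider the case where Resident 1 reports 4, Resident 2 reports 4 and Resident 4 reports 8.
Truthful report 10: project built, pays 10, utility 10 - 10 = 0.
Report 8 instead: project built, pays 8, utility 10 - 8 = 2.
Since 2 > 0, reporting 8 is strictly better here, so truthful reporting is not dominant.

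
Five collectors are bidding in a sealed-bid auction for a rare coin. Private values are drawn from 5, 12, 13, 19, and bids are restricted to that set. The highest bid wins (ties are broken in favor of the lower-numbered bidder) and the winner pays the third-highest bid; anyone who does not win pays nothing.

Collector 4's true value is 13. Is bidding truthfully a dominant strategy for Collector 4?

No

Consider the case where Collector 1 bids 5, Collector 2 bids 5, Collector 3 bids 5 and Collector 5 bids 19.
Truthful bid 13: loses, pays 0, utility 0.
Bid 19 instead: wins, pays 5, utility 13 - 5 = 8.
Since 8 > 0, bidding 19 is strictly better here, so truthful bidding is not dominant.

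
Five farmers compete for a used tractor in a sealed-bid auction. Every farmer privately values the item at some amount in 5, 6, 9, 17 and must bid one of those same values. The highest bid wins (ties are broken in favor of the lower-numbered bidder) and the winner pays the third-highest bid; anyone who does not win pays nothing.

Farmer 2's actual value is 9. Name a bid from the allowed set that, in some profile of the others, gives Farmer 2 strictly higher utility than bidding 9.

Suppose Farmer 1 bids 5, Farmer 3 bids 5, Farmer 4 bids 5 and Farmer 5 bids 17.
Bid 9: loses, pays 0, utility 0.
Bid 17: wins, pays 5, utility 9 - 5 = 4.
So bidding 17 beats truth here (4 > 0).

17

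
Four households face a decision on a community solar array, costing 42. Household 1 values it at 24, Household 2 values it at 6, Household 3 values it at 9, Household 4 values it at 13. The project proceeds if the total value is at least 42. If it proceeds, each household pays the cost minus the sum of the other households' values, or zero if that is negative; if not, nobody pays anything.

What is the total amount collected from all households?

Total value 52 ≥ cost 42, so it is built.
Household 1: others sum to 28; max(0, 42 - 28) = 14.
Household 2: others sum to 46; max(0, 42 - 46) = 0.
Household 3: others sum to 43; max(0, 42 - 43) = 0.
Household 4: others sum to 39; max(0, 42 - 39) = 3.
Total collected = 14 + 0 + 0 + 3 = 17.

17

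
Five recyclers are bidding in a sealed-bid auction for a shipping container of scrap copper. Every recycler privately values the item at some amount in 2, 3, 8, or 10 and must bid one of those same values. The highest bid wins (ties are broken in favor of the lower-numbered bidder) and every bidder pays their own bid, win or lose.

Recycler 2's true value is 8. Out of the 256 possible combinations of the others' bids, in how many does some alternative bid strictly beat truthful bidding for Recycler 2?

210

Others bid (2, 2, 2, 2): truth gives 0; bid 3 gives 5 > 0. Violating.
Others bid (2, 2, 2, 3): truth gives 0; bid 3 gives 5 > 0. Violating.
Others bid (2, 2, 2, 10): truth gives -8; bid 2 gives -2 > -8. Violating.
Others bid (2, 2, 3, 2): truth gives 0; bid 3 gives 5 > 0. Violating.
Others bid (2, 2, 2, 8): truth gives 0; no alternative beats it.
Others bid (2, 2, 3, 8): truth gives 0; no alternative beats it.
(Checking all 256 profiles: 210 have a profitable deviation, 46 do not.)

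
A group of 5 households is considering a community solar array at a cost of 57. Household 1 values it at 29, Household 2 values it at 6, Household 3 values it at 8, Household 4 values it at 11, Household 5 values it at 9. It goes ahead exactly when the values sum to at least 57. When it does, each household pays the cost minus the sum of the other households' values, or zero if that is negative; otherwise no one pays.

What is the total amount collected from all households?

33

Total value 63 ≥ cost 57, so it is built.
Household 1: others sum to 34; max(0, 57 - 34) = 23.
Household 2: others sum to 57; max(0, 57 - 57) = 0.
Household 3: others sum to 55; max(0, 57 - 55) = 2.
Household 4: others sum to 52; max(0, 57 - 52) = 5.
Household 5: others sum to 54; max(0, 57 - 54) = 3.
Total collected = 23 + 0 + 2 + 5 + 3 = 33.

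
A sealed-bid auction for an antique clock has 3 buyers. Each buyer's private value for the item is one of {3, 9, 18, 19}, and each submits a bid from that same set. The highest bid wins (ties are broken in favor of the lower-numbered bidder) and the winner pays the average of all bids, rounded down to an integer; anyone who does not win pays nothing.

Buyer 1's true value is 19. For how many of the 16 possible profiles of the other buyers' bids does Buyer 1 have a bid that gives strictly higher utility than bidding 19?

Others bid (3, 3): truth gives 11; bid 3 gives 16 > 11. Violating.
Others bid (3, 9): truth gives 9; bid 9 gives 12 > 9. Violating.
Others bid (9, 3): truth gives 9; bid 9 gives 12 > 9. Violating.
Others bid (9, 9): truth gives 7; bid 9 gives 10 > 7. Violating.
Others bid (3, 18): truth gives 6; no alternative beats it.
Others bid (3, 19): truth gives 6; no alternative beats it.
(Checking all 16 profiles: 4 have a profitable deviation, 12 do not.)

4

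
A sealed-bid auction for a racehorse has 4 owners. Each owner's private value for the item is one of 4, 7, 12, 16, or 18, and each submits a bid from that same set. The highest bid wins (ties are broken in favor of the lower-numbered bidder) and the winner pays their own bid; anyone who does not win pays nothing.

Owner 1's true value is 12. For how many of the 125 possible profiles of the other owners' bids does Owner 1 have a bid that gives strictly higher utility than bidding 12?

Others bid (4, 4, 4): truth gives 0; bid 4 gives 8 > 0. Violating.
Others bid (4, 4, 7): truth gives 0; bid 7 gives 5 > 0. Violating.
Others bid (4, 7, 4): truth gives 0; bid 7 gives 5 > 0. Violating.
Others bid (4, 7, 7): truth gives 0; bid 7 gives 5 > 0. Violating.
Others bid (4, 4, 12): truth gives 0; no alternative beats it.
Others bid (4, 4, 16): truth gives 0; no alternative beats it.
(Checking all 125 profiles: 8 have a profitable deviation, 117 do not.)

8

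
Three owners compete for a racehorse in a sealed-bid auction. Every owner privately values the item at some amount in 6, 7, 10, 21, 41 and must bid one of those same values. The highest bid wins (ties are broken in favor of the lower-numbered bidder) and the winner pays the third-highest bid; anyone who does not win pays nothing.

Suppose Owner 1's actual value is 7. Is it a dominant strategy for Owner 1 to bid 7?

No

Consider the case where Owner 2 bids 6 and Owner 3 bids 10.
Truthful bid 7: loses, pays 0, utility 0.
Bid 10 instead: wins, pays 6, utility 7 - 6 = 1.
Since 1 > 0, bidding 10 is strictly better here, so truthful bidding is not dominant.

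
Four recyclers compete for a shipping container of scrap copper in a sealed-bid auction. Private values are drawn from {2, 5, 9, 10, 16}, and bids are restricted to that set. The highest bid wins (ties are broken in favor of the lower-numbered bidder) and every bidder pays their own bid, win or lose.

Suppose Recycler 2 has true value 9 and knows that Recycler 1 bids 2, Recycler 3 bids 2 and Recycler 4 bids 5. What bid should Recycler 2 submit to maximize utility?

Bid 2: loses but pays 2, utility -2.
Bid 5: wins, pays 5, utility 9 - 5 = 4.
Bid 9: wins, pays 9, utility 9 - 9 = 0.
Bid 10: wins, pays 10, utility 9 - 10 = -1.
Bid 16: wins, pays 16, utility 9 - 16 = -7.
The best choice is 5 with utility 4.

5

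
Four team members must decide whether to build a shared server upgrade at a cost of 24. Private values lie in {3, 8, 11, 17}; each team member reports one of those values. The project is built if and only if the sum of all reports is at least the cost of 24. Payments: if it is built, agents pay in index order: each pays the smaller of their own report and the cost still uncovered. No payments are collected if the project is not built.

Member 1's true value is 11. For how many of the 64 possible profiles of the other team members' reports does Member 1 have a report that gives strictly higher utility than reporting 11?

Others report (3, 3, 11): truth gives 0; report 8 gives 3 > 0. Violating.
Others report (3, 3, 17): truth gives 0; report 3 gives 8 > 0. Violating.
Others report (3, 8, 8): truth gives 0; report 8 gives 3 > 0. Violating.
Others report (3, 8, 11): truth gives 0; report 3 gives 8 > 0. Violating.
Others report (3, 3, 3): truth gives 0; no alternative beats it.
Others report (3, 3, 8): truth gives 0; no alternative beats it.
(Checking all 64 profiles: 60 have a profitable deviation, 4 do not.)

60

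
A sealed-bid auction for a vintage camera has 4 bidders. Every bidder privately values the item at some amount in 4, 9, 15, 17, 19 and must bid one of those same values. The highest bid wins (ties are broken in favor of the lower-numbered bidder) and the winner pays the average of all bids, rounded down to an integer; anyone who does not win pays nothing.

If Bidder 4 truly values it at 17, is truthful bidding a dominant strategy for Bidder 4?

No

Consider the case where Bidder 1 bids 4, Bidder 2 bids 4 and Bidder 3 bids 4.
Truthful bid 17: wins, pays 7, utility 17 - 7 = 10.
Bid 9 instead: wins, pays 5, utility 17 - 5 = 12.
Since 12 > 10, bidding 9 is strictly better here, so truthful bidding is not dominant.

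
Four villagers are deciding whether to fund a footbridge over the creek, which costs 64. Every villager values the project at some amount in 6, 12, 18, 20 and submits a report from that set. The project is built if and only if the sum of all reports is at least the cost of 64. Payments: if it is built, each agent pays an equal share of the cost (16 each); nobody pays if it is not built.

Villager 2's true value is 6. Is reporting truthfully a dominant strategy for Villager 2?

Check each profile of the others' reports and compare truth against every alternative report.
Others report (12, 20, 20): truth gives 0, best alternative gives -10.
Others report (18, 18, 18): truth gives 0, best alternative gives -10.
Others report (18, 18, 20): truth gives 0, best alternative gives -10.
Others report (18, 20, 18): truth gives 0, best alternative gives -10.
Others report (20, 12, 20): truth gives 0, best alternative gives -10.
Others report (20, 18, 18): truth gives 0, best alternative gives -10.
(Remaining 58 profiles checked similarly; truth is weakly best in each.)
In every case the truthful report is at least as good as any alternative, so it is a dominant strategy.

Yes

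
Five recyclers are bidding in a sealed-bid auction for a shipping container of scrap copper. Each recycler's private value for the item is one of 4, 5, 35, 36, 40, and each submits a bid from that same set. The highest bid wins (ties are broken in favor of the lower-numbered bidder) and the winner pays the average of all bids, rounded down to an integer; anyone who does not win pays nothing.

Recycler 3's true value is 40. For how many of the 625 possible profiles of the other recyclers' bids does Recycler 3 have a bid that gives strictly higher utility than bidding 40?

112

Others bid (4, 4, 4, 4): truth gives 29; bid 5 gives 36 > 29. Violating.
Others bid (4, 4, 4, 5): truth gives 29; bid 5 gives 36 > 29. Violating.
Others bid (4, 4, 4, 35): truth gives 23; bid 35 gives 24 > 23. Violating.
Others bid (4, 4, 4, 36): truth gives 23; bid 36 gives 24 > 23. Violating.
Others bid (4, 4, 4, 40): truth gives 22; no alternative beats it.
Others bid (4, 4, 5, 36): truth gives 23; no alternative beats it.
(Checking all 625 profiles: 112 have a profitable deviation, 513 do not.)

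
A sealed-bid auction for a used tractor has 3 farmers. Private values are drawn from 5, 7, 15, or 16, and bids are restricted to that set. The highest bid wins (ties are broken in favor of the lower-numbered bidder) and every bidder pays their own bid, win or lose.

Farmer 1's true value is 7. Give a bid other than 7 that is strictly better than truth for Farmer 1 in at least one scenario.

5

Suppose Farmer 2 bids 5 and Farmer 3 bids 5.
Bid 7: wins, pays 7, utility 7 - 7 = 0.
Bid 5: wins, pays 5, utility 7 - 5 = 2.
So bidding 5 beats truth here (2 > 0).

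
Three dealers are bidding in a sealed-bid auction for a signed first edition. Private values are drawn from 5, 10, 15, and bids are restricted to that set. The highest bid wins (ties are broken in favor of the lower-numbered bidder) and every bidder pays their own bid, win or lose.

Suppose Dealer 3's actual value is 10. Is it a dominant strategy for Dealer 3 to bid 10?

No

Consider the case where Dealer 1 bids 5 and Dealer 2 bids 10.
Truthful bid 10: loses but pays 10, utility -10.
Bid 5 instead: loses but pays 5, utility -5.
Since -5 > -10, bidding 5 is strictly better here, so truthful bidding is not dominant.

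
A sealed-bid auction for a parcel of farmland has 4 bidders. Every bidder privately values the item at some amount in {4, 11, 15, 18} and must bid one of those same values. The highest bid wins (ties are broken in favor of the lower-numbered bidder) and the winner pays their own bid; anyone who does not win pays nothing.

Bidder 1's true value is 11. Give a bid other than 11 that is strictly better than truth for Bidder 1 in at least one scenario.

4

Suppose Bidder 2 bids 4, Bidder 3 bids 4 and Bidder 4 bids 4.
Bid 11: wins, pays 11, utility 11 - 11 = 0.
Bid 4: wins, pays 4, utility 11 - 4 = 7.
So bidding 4 beats truth here (7 > 0).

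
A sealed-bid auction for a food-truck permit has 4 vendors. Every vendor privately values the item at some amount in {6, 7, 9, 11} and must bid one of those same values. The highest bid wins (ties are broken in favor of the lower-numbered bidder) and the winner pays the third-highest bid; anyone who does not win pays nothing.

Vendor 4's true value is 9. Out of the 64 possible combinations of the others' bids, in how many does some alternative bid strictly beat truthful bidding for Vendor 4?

Others bid (6, 6, 9): truth gives 0; bid 11 gives 3 > 0. Violating.
Others bid (6, 7, 9): truth gives 0; bid 11 gives 2 > 0. Violating.
Others bid (6, 9, 6): truth gives 0; bid 11 gives 3 > 0. Violating.
Others bid (6, 9, 7): truth gives 0; bid 11 gives 2 > 0. Violating.
Others bid (6, 6, 6): truth gives 3; no alternative beats it.
Others bid (6, 6, 7): truth gives 3; no alternative beats it.
(Checking all 64 profiles: 12 have a profitable deviation, 52 do not.)

12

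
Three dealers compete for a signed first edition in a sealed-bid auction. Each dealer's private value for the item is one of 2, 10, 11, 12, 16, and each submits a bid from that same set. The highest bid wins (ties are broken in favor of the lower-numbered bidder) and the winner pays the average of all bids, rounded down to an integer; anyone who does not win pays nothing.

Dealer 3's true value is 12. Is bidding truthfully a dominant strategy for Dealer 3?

No

Consider the case where Dealer 1 bids 2 and Dealer 2 bids 2.
Truthful bid 12: wins, pays 5, utility 12 - 5 = 7.
Bid 10 instead: wins, pays 4, utility 12 - 4 = 8.
Since 8 > 7, bidding 10 is strictly better here, so truthful bidding is not dominant.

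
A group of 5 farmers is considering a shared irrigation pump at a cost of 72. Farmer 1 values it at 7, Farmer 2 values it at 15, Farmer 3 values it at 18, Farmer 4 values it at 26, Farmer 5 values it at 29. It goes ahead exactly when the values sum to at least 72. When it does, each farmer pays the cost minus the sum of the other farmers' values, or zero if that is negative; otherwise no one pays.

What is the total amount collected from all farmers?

Total value 95 ≥ cost 72, so it is built.
Farmer 1: others sum to 88; max(0, 72 - 88) = 0.
Farmer 2: others sum to 80; max(0, 72 - 80) = 0.
Farmer 3: others sum to 77; max(0, 72 - 77) = 0.
Farmer 4: others sum to 69; max(0, 72 - 69) = 3.
Farmer 5: others sum to 66; max(0, 72 - 66) = 6.
Total collected = 0 + 0 + 0 + 3 + 6 = 9.

9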